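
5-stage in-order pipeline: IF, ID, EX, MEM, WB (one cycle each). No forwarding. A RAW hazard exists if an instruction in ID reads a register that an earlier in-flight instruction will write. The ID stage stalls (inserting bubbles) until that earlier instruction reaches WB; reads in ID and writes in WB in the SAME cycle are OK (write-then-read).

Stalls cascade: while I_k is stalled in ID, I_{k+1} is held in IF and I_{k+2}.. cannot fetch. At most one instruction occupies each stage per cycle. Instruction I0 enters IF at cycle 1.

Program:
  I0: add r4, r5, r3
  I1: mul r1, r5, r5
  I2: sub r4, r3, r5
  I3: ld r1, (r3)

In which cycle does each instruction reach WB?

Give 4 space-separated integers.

I0 add r4 <- r5,r3: IF@1 ID@2 stall=0 (-) EX@3 MEM@4 WB@5
I1 mul r1 <- r5,r5: IF@2 ID@3 stall=0 (-) EX@4 MEM@5 WB@6
I2 sub r4 <- r3,r5: IF@3 ID@4 stall=0 (-) EX@5 MEM@6 WB@7
I3 ld r1 <- r3: IF@4 ID@5 stall=0 (-) EX@6 MEM@7 WB@8

Answer: 5 6 7 8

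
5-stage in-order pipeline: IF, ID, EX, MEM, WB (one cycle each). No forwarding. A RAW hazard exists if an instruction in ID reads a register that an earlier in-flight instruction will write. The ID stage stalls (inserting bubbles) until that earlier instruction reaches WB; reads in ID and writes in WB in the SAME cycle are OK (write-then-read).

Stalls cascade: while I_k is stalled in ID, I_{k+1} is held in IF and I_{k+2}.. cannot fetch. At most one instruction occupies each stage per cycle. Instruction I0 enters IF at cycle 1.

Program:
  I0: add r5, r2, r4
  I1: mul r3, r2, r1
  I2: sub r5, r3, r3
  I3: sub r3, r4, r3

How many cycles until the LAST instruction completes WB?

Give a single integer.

I0 add r5 <- r2,r4: IF@1 ID@2 stall=0 (-) EX@3 MEM@4 WB@5
I1 mul r3 <- r2,r1: IF@2 ID@3 stall=0 (-) EX@4 MEM@5 WB@6
I2 sub r5 <- r3,r3: IF@3 ID@4 stall=2 (RAW on I1.r3 (WB@6)) EX@7 MEM@8 WB@9
I3 sub r3 <- r4,r3: IF@4 ID@7 stall=0 (-) EX@8 MEM@9 WB@10

Answer: 10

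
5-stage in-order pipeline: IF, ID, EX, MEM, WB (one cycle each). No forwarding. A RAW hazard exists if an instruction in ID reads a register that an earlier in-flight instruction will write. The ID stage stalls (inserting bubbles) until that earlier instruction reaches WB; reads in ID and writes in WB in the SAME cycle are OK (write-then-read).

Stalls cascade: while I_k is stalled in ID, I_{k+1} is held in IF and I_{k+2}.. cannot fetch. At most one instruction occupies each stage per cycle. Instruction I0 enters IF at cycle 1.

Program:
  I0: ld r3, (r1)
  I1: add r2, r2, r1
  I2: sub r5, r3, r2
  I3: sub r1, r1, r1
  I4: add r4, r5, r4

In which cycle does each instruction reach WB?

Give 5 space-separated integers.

Answer: 5 6 9 10 12

Derivation:
I0 ld r3 <- r1: IF@1 ID@2 stall=0 (-) EX@3 MEM@4 WB@5
I1 add r2 <- r2,r1: IF@2 ID@3 stall=0 (-) EX@4 MEM@5 WB@6
I2 sub r5 <- r3,r2: IF@3 ID@4 stall=2 (RAW on I1.r2 (WB@6)) EX@7 MEM@8 WB@9
I3 sub r1 <- r1,r1: IF@4 ID@7 stall=0 (-) EX@8 MEM@9 WB@10
I4 add r4 <- r5,r4: IF@7 ID@8 stall=1 (RAW on I2.r5 (WB@9)) EX@10 MEM@11 WB@12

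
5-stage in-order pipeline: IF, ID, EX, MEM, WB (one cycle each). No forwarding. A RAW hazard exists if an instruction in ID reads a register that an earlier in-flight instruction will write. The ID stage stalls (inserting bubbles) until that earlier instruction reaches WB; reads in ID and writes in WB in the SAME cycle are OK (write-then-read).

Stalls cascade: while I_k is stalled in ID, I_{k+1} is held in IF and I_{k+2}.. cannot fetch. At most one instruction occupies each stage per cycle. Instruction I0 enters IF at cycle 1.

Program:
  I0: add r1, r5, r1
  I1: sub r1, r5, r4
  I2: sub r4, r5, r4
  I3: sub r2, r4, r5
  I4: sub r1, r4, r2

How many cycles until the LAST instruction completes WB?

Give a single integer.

I0 add r1 <- r5,r1: IF@1 ID@2 stall=0 (-) EX@3 MEM@4 WB@5
I1 sub r1 <- r5,r4: IF@2 ID@3 stall=0 (-) EX@4 MEM@5 WB@6
I2 sub r4 <- r5,r4: IF@3 ID@4 stall=0 (-) EX@5 MEM@6 WB@7
I3 sub r2 <- r4,r5: IF@4 ID@5 stall=2 (RAW on I2.r4 (WB@7)) EX@8 MEM@9 WB@10
I4 sub r1 <- r4,r2: IF@5 ID@8 stall=2 (RAW on I3.r2 (WB@10)) EX@11 MEM@12 WB@13

Answer: 13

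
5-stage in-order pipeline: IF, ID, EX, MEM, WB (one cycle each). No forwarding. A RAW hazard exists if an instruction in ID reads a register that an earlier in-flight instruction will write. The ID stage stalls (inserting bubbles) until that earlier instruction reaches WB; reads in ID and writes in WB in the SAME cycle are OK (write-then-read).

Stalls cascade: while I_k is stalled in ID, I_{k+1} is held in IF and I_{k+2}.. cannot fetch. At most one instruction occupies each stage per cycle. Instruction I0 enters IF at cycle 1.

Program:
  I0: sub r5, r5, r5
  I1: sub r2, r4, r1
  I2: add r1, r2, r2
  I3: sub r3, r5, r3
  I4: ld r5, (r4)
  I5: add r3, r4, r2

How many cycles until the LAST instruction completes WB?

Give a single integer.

I0 sub r5 <- r5,r5: IF@1 ID@2 stall=0 (-) EX@3 MEM@4 WB@5
I1 sub r2 <- r4,r1: IF@2 ID@3 stall=0 (-) EX@4 MEM@5 WB@6
I2 add r1 <- r2,r2: IF@3 ID@4 stall=2 (RAW on I1.r2 (WB@6)) EX@7 MEM@8 WB@9
I3 sub r3 <- r5,r3: IF@4 ID@7 stall=0 (-) EX@8 MEM@9 WB@10
I4 ld r5 <- r4: IF@7 ID@8 stall=0 (-) EX@9 MEM@10 WB@11
I5 add r3 <- r4,r2: IF@8 ID@9 stall=0 (-) EX@10 MEM@11 WB@12

Answer: 12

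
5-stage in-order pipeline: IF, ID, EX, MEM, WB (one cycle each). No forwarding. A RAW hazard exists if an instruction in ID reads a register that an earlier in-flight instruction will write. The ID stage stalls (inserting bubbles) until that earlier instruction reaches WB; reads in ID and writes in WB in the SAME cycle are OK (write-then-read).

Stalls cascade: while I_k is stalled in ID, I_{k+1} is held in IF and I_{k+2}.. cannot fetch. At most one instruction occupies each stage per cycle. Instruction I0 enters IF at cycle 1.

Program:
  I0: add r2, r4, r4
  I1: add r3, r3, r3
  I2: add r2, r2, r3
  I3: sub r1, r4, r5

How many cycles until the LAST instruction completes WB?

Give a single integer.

I0 add r2 <- r4,r4: IF@1 ID@2 stall=0 (-) EX@3 MEM@4 WB@5
I1 add r3 <- r3,r3: IF@2 ID@3 stall=0 (-) EX@4 MEM@5 WB@6
I2 add r2 <- r2,r3: IF@3 ID@4 stall=2 (RAW on I1.r3 (WB@6)) EX@7 MEM@8 WB@9
I3 sub r1 <- r4,r5: IF@4 ID@7 stall=0 (-) EX@8 MEM@9 WB@10

Answer: 10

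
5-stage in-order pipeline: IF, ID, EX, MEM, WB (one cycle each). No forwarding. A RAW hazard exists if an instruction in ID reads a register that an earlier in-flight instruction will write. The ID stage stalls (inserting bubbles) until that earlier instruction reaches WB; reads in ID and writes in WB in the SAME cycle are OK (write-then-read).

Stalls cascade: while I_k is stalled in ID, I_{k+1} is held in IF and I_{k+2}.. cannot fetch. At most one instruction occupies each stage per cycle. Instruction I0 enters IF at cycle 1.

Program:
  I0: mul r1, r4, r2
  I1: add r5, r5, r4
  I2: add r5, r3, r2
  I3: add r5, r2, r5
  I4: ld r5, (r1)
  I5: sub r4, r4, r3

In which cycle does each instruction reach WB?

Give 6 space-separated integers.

I0 mul r1 <- r4,r2: IF@1 ID@2 stall=0 (-) EX@3 MEM@4 WB@5
I1 add r5 <- r5,r4: IF@2 ID@3 stall=0 (-) EX@4 MEM@5 WB@6
I2 add r5 <- r3,r2: IF@3 ID@4 stall=0 (-) EX@5 MEM@6 WB@7
I3 add r5 <- r2,r5: IF@4 ID@5 stall=2 (RAW on I2.r5 (WB@7)) EX@8 MEM@9 WB@10
I4 ld r5 <- r1: IF@5 ID@8 stall=0 (-) EX@9 MEM@10 WB@11
I5 sub r4 <- r4,r3: IF@8 ID@9 stall=0 (-) EX@10 MEM@11 WB@12

Answer: 5 6 7 10 11 12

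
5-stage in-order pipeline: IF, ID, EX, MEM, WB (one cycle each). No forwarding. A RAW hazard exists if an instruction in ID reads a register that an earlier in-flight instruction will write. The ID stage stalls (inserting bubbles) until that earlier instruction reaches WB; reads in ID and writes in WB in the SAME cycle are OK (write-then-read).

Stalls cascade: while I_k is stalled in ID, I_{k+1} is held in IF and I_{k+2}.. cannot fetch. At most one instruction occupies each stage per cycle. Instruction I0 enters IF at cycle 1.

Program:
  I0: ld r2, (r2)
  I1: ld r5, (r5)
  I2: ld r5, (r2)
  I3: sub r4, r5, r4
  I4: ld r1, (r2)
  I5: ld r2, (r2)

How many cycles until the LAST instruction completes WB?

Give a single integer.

Answer: 13

Derivation:
I0 ld r2 <- r2: IF@1 ID@2 stall=0 (-) EX@3 MEM@4 WB@5
I1 ld r5 <- r5: IF@2 ID@3 stall=0 (-) EX@4 MEM@5 WB@6
I2 ld r5 <- r2: IF@3 ID@4 stall=1 (RAW on I0.r2 (WB@5)) EX@6 MEM@7 WB@8
I3 sub r4 <- r5,r4: IF@4 ID@6 stall=2 (RAW on I2.r5 (WB@8)) EX@9 MEM@10 WB@11
I4 ld r1 <- r2: IF@6 ID@9 stall=0 (-) EX@10 MEM@11 WB@12
I5 ld r2 <- r2: IF@9 ID@10 stall=0 (-) EX@11 MEM@12 WB@13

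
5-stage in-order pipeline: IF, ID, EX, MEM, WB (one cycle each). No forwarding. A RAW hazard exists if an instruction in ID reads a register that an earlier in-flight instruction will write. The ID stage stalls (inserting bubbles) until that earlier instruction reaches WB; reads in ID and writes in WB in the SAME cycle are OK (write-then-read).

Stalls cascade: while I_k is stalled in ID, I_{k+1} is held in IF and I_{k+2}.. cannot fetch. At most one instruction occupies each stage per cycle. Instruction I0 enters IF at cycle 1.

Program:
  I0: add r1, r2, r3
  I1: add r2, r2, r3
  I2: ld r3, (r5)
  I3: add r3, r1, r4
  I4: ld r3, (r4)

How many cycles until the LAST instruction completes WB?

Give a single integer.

I0 add r1 <- r2,r3: IF@1 ID@2 stall=0 (-) EX@3 MEM@4 WB@5
I1 add r2 <- r2,r3: IF@2 ID@3 stall=0 (-) EX@4 MEM@5 WB@6
I2 ld r3 <- r5: IF@3 ID@4 stall=0 (-) EX@5 MEM@6 WB@7
I3 add r3 <- r1,r4: IF@4 ID@5 stall=0 (-) EX@6 MEM@7 WB@8
I4 ld r3 <- r4: IF@5 ID@6 stall=0 (-) EX@7 MEM@8 WB@9

Answer: 9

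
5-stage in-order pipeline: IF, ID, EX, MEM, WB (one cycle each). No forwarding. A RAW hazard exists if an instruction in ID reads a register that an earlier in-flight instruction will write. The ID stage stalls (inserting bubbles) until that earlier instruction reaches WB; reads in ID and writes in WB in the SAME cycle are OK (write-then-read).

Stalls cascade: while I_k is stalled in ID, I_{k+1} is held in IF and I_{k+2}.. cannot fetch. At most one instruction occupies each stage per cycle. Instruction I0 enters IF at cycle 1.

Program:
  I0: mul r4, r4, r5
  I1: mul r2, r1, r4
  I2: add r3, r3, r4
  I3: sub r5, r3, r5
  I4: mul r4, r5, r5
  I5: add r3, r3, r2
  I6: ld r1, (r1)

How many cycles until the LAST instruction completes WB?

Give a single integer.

Answer: 17

Derivation:
I0 mul r4 <- r4,r5: IF@1 ID@2 stall=0 (-) EX@3 MEM@4 WB@5
I1 mul r2 <- r1,r4: IF@2 ID@3 stall=2 (RAW on I0.r4 (WB@5)) EX@6 MEM@7 WB@8
I2 add r3 <- r3,r4: IF@3 ID@6 stall=0 (-) EX@7 MEM@8 WB@9
I3 sub r5 <- r3,r5: IF@6 ID@7 stall=2 (RAW on I2.r3 (WB@9)) EX@10 MEM@11 WB@12
I4 mul r4 <- r5,r5: IF@7 ID@10 stall=2 (RAW on I3.r5 (WB@12)) EX@13 MEM@14 WB@15
I5 add r3 <- r3,r2: IF@10 ID@13 stall=0 (-) EX@14 MEM@15 WB@16
I6 ld r1 <- r1: IF@13 ID@14 stall=0 (-) EX@15 MEM@16 WB@17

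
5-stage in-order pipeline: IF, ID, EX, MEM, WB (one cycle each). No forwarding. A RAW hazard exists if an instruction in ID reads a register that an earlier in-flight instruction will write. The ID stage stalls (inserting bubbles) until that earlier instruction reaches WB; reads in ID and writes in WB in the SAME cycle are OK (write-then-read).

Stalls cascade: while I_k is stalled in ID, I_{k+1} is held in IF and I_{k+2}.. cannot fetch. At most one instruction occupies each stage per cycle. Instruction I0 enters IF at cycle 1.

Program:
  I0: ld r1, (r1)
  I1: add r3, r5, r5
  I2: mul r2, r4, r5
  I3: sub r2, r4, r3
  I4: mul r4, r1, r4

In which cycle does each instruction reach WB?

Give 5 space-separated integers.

Answer: 5 6 7 9 10

Derivation:
I0 ld r1 <- r1: IF@1 ID@2 stall=0 (-) EX@3 MEM@4 WB@5
I1 add r3 <- r5,r5: IF@2 ID@3 stall=0 (-) EX@4 MEM@5 WB@6
I2 mul r2 <- r4,r5: IF@3 ID@4 stall=0 (-) EX@5 MEM@6 WB@7
I3 sub r2 <- r4,r3: IF@4 ID@5 stall=1 (RAW on I1.r3 (WB@6)) EX@7 MEM@8 WB@9
I4 mul r4 <- r1,r4: IF@5 ID@7 stall=0 (-) EX@8 MEM@9 WB@10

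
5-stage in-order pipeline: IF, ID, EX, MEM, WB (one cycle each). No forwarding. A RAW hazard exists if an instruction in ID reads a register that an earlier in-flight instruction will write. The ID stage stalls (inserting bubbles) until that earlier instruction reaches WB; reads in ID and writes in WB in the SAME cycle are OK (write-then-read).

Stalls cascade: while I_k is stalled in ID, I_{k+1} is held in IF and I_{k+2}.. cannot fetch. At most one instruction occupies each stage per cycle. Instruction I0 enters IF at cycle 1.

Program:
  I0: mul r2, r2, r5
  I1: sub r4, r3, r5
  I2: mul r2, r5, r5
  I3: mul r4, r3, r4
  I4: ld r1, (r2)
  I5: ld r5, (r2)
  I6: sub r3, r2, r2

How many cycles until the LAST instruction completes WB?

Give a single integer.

I0 mul r2 <- r2,r5: IF@1 ID@2 stall=0 (-) EX@3 MEM@4 WB@5
I1 sub r4 <- r3,r5: IF@2 ID@3 stall=0 (-) EX@4 MEM@5 WB@6
I2 mul r2 <- r5,r5: IF@3 ID@4 stall=0 (-) EX@5 MEM@6 WB@7
I3 mul r4 <- r3,r4: IF@4 ID@5 stall=1 (RAW on I1.r4 (WB@6)) EX@7 MEM@8 WB@9
I4 ld r1 <- r2: IF@5 ID@7 stall=0 (-) EX@8 MEM@9 WB@10
I5 ld r5 <- r2: IF@7 ID@8 stall=0 (-) EX@9 MEM@10 WB@11
I6 sub r3 <- r2,r2: IF@8 ID@9 stall=0 (-) EX@10 MEM@11 WB@12

Answer: 12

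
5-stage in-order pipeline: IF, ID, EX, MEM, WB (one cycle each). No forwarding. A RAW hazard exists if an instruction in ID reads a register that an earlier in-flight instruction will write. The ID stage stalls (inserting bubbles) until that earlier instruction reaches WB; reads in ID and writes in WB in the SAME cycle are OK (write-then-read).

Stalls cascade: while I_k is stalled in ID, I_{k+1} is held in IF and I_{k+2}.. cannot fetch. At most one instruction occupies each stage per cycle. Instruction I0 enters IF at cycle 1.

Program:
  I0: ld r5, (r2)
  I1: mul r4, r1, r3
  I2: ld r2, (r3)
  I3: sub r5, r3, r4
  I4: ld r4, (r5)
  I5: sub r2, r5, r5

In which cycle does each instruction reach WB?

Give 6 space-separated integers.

I0 ld r5 <- r2: IF@1 ID@2 stall=0 (-) EX@3 MEM@4 WB@5
I1 mul r4 <- r1,r3: IF@2 ID@3 stall=0 (-) EX@4 MEM@5 WB@6
I2 ld r2 <- r3: IF@3 ID@4 stall=0 (-) EX@5 MEM@6 WB@7
I3 sub r5 <- r3,r4: IF@4 ID@5 stall=1 (RAW on I1.r4 (WB@6)) EX@7 MEM@8 WB@9
I4 ld r4 <- r5: IF@5 ID@7 stall=2 (RAW on I3.r5 (WB@9)) EX@10 MEM@11 WB@12
I5 sub r2 <- r5,r5: IF@7 ID@10 stall=0 (-) EX@11 MEM@12 WB@13

Answer: 5 6 7 9 12 13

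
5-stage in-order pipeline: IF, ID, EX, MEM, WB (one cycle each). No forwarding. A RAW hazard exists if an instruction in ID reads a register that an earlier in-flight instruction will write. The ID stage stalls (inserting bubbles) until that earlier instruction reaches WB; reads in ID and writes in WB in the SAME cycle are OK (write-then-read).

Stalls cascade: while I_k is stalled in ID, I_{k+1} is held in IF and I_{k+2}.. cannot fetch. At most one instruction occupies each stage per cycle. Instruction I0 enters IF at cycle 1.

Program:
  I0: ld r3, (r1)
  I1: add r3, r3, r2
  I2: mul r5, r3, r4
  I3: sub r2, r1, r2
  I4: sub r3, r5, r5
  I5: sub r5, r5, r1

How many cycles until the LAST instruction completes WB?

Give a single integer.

Answer: 15

Derivation:
I0 ld r3 <- r1: IF@1 ID@2 stall=0 (-) EX@3 MEM@4 WB@5
I1 add r3 <- r3,r2: IF@2 ID@3 stall=2 (RAW on I0.r3 (WB@5)) EX@6 MEM@7 WB@8
I2 mul r5 <- r3,r4: IF@3 ID@6 stall=2 (RAW on I1.r3 (WB@8)) EX@9 MEM@10 WB@11
I3 sub r2 <- r1,r2: IF@6 ID@9 stall=0 (-) EX@10 MEM@11 WB@12
I4 sub r3 <- r5,r5: IF@9 ID@10 stall=1 (RAW on I2.r5 (WB@11)) EX@12 MEM@13 WB@14
I5 sub r5 <- r5,r1: IF@10 ID@12 stall=0 (-) EX@13 MEM@14 WB@15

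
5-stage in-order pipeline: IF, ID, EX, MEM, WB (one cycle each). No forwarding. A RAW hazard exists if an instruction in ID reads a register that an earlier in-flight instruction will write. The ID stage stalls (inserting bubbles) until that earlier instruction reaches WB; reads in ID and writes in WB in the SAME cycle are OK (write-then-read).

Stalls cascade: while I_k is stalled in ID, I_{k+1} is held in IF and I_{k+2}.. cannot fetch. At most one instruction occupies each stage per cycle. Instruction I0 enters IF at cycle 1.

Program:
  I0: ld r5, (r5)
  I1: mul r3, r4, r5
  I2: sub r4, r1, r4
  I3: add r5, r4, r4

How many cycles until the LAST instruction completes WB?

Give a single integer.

Answer: 12

Derivation:
I0 ld r5 <- r5: IF@1 ID@2 stall=0 (-) EX@3 MEM@4 WB@5
I1 mul r3 <- r4,r5: IF@2 ID@3 stall=2 (RAW on I0.r5 (WB@5)) EX@6 MEM@7 WB@8
I2 sub r4 <- r1,r4: IF@3 ID@6 stall=0 (-) EX@7 MEM@8 WB@9
I3 add r5 <- r4,r4: IF@6 ID@7 stall=2 (RAW on I2.r4 (WB@9)) EX@10 MEM@11 WB@12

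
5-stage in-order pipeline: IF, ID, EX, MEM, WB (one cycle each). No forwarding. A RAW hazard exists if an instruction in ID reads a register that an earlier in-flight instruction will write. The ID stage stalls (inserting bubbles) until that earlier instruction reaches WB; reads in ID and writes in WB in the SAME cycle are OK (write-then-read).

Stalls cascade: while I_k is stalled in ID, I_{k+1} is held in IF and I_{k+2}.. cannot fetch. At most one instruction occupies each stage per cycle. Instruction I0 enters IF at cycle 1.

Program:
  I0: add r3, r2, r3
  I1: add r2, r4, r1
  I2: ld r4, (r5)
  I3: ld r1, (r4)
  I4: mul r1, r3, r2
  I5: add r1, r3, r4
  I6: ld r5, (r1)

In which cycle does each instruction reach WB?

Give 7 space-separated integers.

I0 add r3 <- r2,r3: IF@1 ID@2 stall=0 (-) EX@3 MEM@4 WB@5
I1 add r2 <- r4,r1: IF@2 ID@3 stall=0 (-) EX@4 MEM@5 WB@6
I2 ld r4 <- r5: IF@3 ID@4 stall=0 (-) EX@5 MEM@6 WB@7
I3 ld r1 <- r4: IF@4 ID@5 stall=2 (RAW on I2.r4 (WB@7)) EX@8 MEM@9 WB@10
I4 mul r1 <- r3,r2: IF@5 ID@8 stall=0 (-) EX@9 MEM@10 WB@11
I5 add r1 <- r3,r4: IF@8 ID@9 stall=0 (-) EX@10 MEM@11 WB@12
I6 ld r5 <- r1: IF@9 ID@10 stall=2 (RAW on I5.r1 (WB@12)) EX@13 MEM@14 WB@15

Answer: 5 6 7 10 11 12 15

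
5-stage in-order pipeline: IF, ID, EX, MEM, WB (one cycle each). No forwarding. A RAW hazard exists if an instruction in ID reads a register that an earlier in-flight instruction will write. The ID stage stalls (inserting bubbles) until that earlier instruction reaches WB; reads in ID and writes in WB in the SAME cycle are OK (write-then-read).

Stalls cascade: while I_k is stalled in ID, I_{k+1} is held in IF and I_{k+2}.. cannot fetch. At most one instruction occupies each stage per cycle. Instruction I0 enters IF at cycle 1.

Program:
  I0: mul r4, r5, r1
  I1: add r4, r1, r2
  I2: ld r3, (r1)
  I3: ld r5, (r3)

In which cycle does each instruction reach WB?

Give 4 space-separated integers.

Answer: 5 6 7 10

Derivation:
I0 mul r4 <- r5,r1: IF@1 ID@2 stall=0 (-) EX@3 MEM@4 WB@5
I1 add r4 <- r1,r2: IF@2 ID@3 stall=0 (-) EX@4 MEM@5 WB@6
I2 ld r3 <- r1: IF@3 ID@4 stall=0 (-) EX@5 MEM@6 WB@7
I3 ld r5 <- r3: IF@4 ID@5 stall=2 (RAW on I2.r3 (WB@7)) EX@8 MEM@9 WB@10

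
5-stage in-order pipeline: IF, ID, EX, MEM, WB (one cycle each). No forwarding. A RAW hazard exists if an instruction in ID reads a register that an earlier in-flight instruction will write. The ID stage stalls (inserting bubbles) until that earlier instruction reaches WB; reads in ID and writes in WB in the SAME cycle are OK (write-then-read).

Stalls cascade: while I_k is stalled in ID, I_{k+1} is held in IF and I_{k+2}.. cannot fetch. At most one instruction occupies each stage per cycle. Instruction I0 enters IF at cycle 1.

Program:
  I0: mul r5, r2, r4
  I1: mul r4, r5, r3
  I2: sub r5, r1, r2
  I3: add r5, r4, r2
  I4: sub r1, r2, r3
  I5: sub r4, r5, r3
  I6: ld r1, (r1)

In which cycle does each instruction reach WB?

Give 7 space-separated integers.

I0 mul r5 <- r2,r4: IF@1 ID@2 stall=0 (-) EX@3 MEM@4 WB@5
I1 mul r4 <- r5,r3: IF@2 ID@3 stall=2 (RAW on I0.r5 (WB@5)) EX@6 MEM@7 WB@8
I2 sub r5 <- r1,r2: IF@3 ID@6 stall=0 (-) EX@7 MEM@8 WB@9
I3 add r5 <- r4,r2: IF@6 ID@7 stall=1 (RAW on I1.r4 (WB@8)) EX@9 MEM@10 WB@11
I4 sub r1 <- r2,r3: IF@7 ID@9 stall=0 (-) EX@10 MEM@11 WB@12
I5 sub r4 <- r5,r3: IF@9 ID@10 stall=1 (RAW on I3.r5 (WB@11)) EX@12 MEM@13 WB@14
I6 ld r1 <- r1: IF@10 ID@12 stall=0 (-) EX@13 MEM@14 WB@15

Answer: 5 8 9 11 12 14 15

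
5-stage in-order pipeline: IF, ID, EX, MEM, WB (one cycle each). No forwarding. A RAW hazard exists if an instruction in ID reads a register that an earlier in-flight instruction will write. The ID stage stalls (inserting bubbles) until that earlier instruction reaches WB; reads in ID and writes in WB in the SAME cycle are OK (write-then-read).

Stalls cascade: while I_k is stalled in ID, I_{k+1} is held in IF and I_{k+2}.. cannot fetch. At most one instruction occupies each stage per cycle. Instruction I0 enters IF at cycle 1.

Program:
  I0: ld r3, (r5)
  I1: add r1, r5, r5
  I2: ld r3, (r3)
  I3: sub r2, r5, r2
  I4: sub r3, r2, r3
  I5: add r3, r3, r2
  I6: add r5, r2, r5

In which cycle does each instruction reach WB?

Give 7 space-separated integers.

I0 ld r3 <- r5: IF@1 ID@2 stall=0 (-) EX@3 MEM@4 WB@5
I1 add r1 <- r5,r5: IF@2 ID@3 stall=0 (-) EX@4 MEM@5 WB@6
I2 ld r3 <- r3: IF@3 ID@4 stall=1 (RAW on I0.r3 (WB@5)) EX@6 MEM@7 WB@8
I3 sub r2 <- r5,r2: IF@4 ID@6 stall=0 (-) EX@7 MEM@8 WB@9
I4 sub r3 <- r2,r3: IF@6 ID@7 stall=2 (RAW on I3.r2 (WB@9)) EX@10 MEM@11 WB@12
I5 add r3 <- r3,r2: IF@7 ID@10 stall=2 (RAW on I4.r3 (WB@12)) EX@13 MEM@14 WB@15
I6 add r5 <- r2,r5: IF@10 ID@13 stall=0 (-) EX@14 MEM@15 WB@16

Answer: 5 6 8 9 12 15 16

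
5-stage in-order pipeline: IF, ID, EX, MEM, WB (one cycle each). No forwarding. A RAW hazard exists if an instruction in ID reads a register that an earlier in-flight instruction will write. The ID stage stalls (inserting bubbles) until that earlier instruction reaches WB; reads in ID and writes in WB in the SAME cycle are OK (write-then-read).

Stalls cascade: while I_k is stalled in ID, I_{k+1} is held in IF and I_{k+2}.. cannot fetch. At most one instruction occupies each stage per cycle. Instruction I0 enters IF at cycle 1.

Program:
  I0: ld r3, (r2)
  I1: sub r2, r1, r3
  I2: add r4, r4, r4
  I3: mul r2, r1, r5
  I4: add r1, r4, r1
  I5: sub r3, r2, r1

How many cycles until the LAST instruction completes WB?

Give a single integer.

I0 ld r3 <- r2: IF@1 ID@2 stall=0 (-) EX@3 MEM@4 WB@5
I1 sub r2 <- r1,r3: IF@2 ID@3 stall=2 (RAW on I0.r3 (WB@5)) EX@6 MEM@7 WB@8
I2 add r4 <- r4,r4: IF@3 ID@6 stall=0 (-) EX@7 MEM@8 WB@9
I3 mul r2 <- r1,r5: IF@6 ID@7 stall=0 (-) EX@8 MEM@9 WB@10
I4 add r1 <- r4,r1: IF@7 ID@8 stall=1 (RAW on I2.r4 (WB@9)) EX@10 MEM@11 WB@12
I5 sub r3 <- r2,r1: IF@8 ID@10 stall=2 (RAW on I4.r1 (WB@12)) EX@13 MEM@14 WB@15

Answer: 15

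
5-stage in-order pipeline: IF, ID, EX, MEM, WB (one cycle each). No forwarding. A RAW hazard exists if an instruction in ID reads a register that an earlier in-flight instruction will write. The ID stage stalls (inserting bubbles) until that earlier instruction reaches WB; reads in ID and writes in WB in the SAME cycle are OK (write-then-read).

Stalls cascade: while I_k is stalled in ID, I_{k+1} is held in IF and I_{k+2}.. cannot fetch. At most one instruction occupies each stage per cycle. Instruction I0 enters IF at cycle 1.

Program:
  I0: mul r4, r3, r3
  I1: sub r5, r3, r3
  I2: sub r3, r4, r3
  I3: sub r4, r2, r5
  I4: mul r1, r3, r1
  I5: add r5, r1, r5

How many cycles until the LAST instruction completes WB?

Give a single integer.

Answer: 14

Derivation:
I0 mul r4 <- r3,r3: IF@1 ID@2 stall=0 (-) EX@3 MEM@4 WB@5
I1 sub r5 <- r3,r3: IF@2 ID@3 stall=0 (-) EX@4 MEM@5 WB@6
I2 sub r3 <- r4,r3: IF@3 ID@4 stall=1 (RAW on I0.r4 (WB@5)) EX@6 MEM@7 WB@8
I3 sub r4 <- r2,r5: IF@4 ID@6 stall=0 (-) EX@7 MEM@8 WB@9
I4 mul r1 <- r3,r1: IF@6 ID@7 stall=1 (RAW on I2.r3 (WB@8)) EX@9 MEM@10 WB@11
I5 add r5 <- r1,r5: IF@7 ID@9 stall=2 (RAW on I4.r1 (WB@11)) EX@12 MEM@13 WB@14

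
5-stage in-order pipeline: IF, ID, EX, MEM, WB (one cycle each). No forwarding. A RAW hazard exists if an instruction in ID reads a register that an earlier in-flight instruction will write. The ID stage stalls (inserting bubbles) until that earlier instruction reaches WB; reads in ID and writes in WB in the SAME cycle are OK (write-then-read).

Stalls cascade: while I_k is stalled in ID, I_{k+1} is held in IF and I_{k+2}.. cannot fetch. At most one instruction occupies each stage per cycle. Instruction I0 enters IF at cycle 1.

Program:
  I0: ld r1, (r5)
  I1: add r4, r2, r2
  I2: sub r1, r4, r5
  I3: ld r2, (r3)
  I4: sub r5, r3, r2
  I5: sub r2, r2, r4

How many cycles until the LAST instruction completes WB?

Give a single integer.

Answer: 14

Derivation:
I0 ld r1 <- r5: IF@1 ID@2 stall=0 (-) EX@3 MEM@4 WB@5
I1 add r4 <- r2,r2: IF@2 ID@3 stall=0 (-) EX@4 MEM@5 WB@6
I2 sub r1 <- r4,r5: IF@3 ID@4 stall=2 (RAW on I1.r4 (WB@6)) EX@7 MEM@8 WB@9
I3 ld r2 <- r3: IF@4 ID@7 stall=0 (-) EX@8 MEM@9 WB@10
I4 sub r5 <- r3,r2: IF@7 ID@8 stall=2 (RAW on I3.r2 (WB@10)) EX@11 MEM@12 WB@13
I5 sub r2 <- r2,r4: IF@8 ID@11 stall=0 (-) EX@12 MEM@13 WB@14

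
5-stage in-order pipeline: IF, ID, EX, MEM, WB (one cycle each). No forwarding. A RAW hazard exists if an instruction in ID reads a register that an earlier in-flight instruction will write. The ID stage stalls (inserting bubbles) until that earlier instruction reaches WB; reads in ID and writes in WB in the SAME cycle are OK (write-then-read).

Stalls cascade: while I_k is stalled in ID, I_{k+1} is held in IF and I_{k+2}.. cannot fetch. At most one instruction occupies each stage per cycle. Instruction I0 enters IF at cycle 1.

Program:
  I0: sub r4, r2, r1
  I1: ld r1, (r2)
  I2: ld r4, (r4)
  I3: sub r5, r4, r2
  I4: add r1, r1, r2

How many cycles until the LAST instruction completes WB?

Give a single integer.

Answer: 12

Derivation:
I0 sub r4 <- r2,r1: IF@1 ID@2 stall=0 (-) EX@3 MEM@4 WB@5
I1 ld r1 <- r2: IF@2 ID@3 stall=0 (-) EX@4 MEM@5 WB@6
I2 ld r4 <- r4: IF@3 ID@4 stall=1 (RAW on I0.r4 (WB@5)) EX@6 MEM@7 WB@8
I3 sub r5 <- r4,r2: IF@4 ID@6 stall=2 (RAW on I2.r4 (WB@8)) EX@9 MEM@10 WB@11
I4 add r1 <- r1,r2: IF@6 ID@9 stall=0 (-) EX@10 MEM@11 WB@12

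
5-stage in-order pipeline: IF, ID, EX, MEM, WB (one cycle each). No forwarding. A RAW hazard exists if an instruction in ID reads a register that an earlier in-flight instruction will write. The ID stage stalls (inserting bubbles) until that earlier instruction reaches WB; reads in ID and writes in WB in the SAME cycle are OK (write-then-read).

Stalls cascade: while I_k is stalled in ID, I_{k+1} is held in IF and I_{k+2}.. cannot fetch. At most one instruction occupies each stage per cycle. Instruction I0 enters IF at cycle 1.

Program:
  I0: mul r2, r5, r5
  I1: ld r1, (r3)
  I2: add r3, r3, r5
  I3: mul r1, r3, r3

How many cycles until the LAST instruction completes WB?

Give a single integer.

I0 mul r2 <- r5,r5: IF@1 ID@2 stall=0 (-) EX@3 MEM@4 WB@5
I1 ld r1 <- r3: IF@2 ID@3 stall=0 (-) EX@4 MEM@5 WB@6
I2 add r3 <- r3,r5: IF@3 ID@4 stall=0 (-) EX@5 MEM@6 WB@7
I3 mul r1 <- r3,r3: IF@4 ID@5 stall=2 (RAW on I2.r3 (WB@7)) EX@8 MEM@9 WB@10

Answer: 10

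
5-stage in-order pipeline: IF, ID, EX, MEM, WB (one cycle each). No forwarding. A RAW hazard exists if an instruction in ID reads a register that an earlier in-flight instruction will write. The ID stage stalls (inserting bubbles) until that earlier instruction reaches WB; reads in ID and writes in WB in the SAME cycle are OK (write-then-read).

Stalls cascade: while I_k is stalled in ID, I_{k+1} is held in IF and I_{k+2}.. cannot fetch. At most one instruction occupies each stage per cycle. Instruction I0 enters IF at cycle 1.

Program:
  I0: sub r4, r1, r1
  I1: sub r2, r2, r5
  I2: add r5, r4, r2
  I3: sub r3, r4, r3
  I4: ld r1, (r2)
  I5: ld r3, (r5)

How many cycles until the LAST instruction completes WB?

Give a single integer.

Answer: 12

Derivation:
I0 sub r4 <- r1,r1: IF@1 ID@2 stall=0 (-) EX@3 MEM@4 WB@5
I1 sub r2 <- r2,r5: IF@2 ID@3 stall=0 (-) EX@4 MEM@5 WB@6
I2 add r5 <- r4,r2: IF@3 ID@4 stall=2 (RAW on I1.r2 (WB@6)) EX@7 MEM@8 WB@9
I3 sub r3 <- r4,r3: IF@4 ID@7 stall=0 (-) EX@8 MEM@9 WB@10
I4 ld r1 <- r2: IF@7 ID@8 stall=0 (-) EX@9 MEM@10 WB@11
I5 ld r3 <- r5: IF@8 ID@9 stall=0 (-) EX@10 MEM@11 WB@12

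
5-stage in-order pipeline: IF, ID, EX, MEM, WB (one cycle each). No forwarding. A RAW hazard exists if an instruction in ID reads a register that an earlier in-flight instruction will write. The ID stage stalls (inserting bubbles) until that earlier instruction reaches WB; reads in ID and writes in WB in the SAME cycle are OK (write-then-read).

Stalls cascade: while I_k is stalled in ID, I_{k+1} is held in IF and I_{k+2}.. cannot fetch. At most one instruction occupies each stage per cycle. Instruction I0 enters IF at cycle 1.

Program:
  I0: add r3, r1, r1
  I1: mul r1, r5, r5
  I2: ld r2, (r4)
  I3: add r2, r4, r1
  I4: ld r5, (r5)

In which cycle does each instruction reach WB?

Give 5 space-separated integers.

I0 add r3 <- r1,r1: IF@1 ID@2 stall=0 (-) EX@3 MEM@4 WB@5
I1 mul r1 <- r5,r5: IF@2 ID@3 stall=0 (-) EX@4 MEM@5 WB@6
I2 ld r2 <- r4: IF@3 ID@4 stall=0 (-) EX@5 MEM@6 WB@7
I3 add r2 <- r4,r1: IF@4 ID@5 stall=1 (RAW on I1.r1 (WB@6)) EX@7 MEM@8 WB@9
I4 ld r5 <- r5: IF@5 ID@7 stall=0 (-) EX@8 MEM@9 WB@10

Answer: 5 6 7 9 10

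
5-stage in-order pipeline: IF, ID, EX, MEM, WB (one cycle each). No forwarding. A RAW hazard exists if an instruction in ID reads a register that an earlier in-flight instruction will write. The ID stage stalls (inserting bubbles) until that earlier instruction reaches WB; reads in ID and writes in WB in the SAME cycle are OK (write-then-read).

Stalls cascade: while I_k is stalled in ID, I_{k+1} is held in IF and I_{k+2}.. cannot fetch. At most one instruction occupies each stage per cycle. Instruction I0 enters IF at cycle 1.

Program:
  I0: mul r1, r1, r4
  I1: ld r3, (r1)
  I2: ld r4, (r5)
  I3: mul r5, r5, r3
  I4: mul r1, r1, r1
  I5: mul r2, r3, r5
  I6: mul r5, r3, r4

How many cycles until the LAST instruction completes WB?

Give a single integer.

Answer: 15

Derivation:
I0 mul r1 <- r1,r4: IF@1 ID@2 stall=0 (-) EX@3 MEM@4 WB@5
I1 ld r3 <- r1: IF@2 ID@3 stall=2 (RAW on I0.r1 (WB@5)) EX@6 MEM@7 WB@8
I2 ld r4 <- r5: IF@3 ID@6 stall=0 (-) EX@7 MEM@8 WB@9
I3 mul r5 <- r5,r3: IF@6 ID@7 stall=1 (RAW on I1.r3 (WB@8)) EX@9 MEM@10 WB@11
I4 mul r1 <- r1,r1: IF@7 ID@9 stall=0 (-) EX@10 MEM@11 WB@12
I5 mul r2 <- r3,r5: IF@9 ID@10 stall=1 (RAW on I3.r5 (WB@11)) EX@12 MEM@13 WB@14
I6 mul r5 <- r3,r4: IF@10 ID@12 stall=0 (-) EX@13 MEM@14 WB@15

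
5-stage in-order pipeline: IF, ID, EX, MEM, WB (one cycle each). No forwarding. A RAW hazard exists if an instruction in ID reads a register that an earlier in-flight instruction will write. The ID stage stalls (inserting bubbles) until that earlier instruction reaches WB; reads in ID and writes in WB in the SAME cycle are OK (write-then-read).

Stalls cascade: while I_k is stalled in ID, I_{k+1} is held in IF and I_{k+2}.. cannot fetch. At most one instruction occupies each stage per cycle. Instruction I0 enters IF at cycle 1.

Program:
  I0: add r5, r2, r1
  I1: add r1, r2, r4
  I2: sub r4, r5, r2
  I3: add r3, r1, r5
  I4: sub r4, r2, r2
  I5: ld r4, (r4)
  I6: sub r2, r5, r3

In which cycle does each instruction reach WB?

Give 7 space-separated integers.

I0 add r5 <- r2,r1: IF@1 ID@2 stall=0 (-) EX@3 MEM@4 WB@5
I1 add r1 <- r2,r4: IF@2 ID@3 stall=0 (-) EX@4 MEM@5 WB@6
I2 sub r4 <- r5,r2: IF@3 ID@4 stall=1 (RAW on I0.r5 (WB@5)) EX@6 MEM@7 WB@8
I3 add r3 <- r1,r5: IF@4 ID@6 stall=0 (-) EX@7 MEM@8 WB@9
I4 sub r4 <- r2,r2: IF@6 ID@7 stall=0 (-) EX@8 MEM@9 WB@10
I5 ld r4 <- r4: IF@7 ID@8 stall=2 (RAW on I4.r4 (WB@10)) EX@11 MEM@12 WB@13
I6 sub r2 <- r5,r3: IF@8 ID@11 stall=0 (-) EX@12 MEM@13 WB@14

Answer: 5 6 8 9 10 13 14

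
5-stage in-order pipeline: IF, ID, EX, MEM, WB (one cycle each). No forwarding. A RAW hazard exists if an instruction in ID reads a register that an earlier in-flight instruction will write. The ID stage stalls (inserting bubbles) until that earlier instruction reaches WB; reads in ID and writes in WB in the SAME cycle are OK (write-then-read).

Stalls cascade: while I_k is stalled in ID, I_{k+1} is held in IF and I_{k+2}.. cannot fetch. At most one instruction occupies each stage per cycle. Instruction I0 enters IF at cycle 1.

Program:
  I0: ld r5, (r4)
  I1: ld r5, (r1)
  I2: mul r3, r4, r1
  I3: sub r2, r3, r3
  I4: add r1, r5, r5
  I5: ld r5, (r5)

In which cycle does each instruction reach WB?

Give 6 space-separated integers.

I0 ld r5 <- r4: IF@1 ID@2 stall=0 (-) EX@3 MEM@4 WB@5
I1 ld r5 <- r1: IF@2 ID@3 stall=0 (-) EX@4 MEM@5 WB@6
I2 mul r3 <- r4,r1: IF@3 ID@4 stall=0 (-) EX@5 MEM@6 WB@7
I3 sub r2 <- r3,r3: IF@4 ID@5 stall=2 (RAW on I2.r3 (WB@7)) EX@8 MEM@9 WB@10
I4 add r1 <- r5,r5: IF@5 ID@8 stall=0 (-) EX@9 MEM@10 WB@11
I5 ld r5 <- r5: IF@8 ID@9 stall=0 (-) EX@10 MEM@11 WB@12

Answer: 5 6 7 10 11 12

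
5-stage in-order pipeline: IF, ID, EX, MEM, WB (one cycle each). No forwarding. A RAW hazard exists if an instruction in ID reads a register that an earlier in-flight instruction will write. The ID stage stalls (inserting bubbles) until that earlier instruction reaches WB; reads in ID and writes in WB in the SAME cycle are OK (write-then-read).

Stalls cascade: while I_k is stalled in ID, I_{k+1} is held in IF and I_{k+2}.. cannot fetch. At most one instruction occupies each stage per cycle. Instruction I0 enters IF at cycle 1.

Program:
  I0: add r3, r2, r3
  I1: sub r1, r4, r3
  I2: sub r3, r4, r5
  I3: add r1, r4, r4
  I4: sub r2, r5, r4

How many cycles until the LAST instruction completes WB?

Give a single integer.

I0 add r3 <- r2,r3: IF@1 ID@2 stall=0 (-) EX@3 MEM@4 WB@5
I1 sub r1 <- r4,r3: IF@2 ID@3 stall=2 (RAW on I0.r3 (WB@5)) EX@6 MEM@7 WB@8
I2 sub r3 <- r4,r5: IF@3 ID@6 stall=0 (-) EX@7 MEM@8 WB@9
I3 add r1 <- r4,r4: IF@6 ID@7 stall=0 (-) EX@8 MEM@9 WB@10
I4 sub r2 <- r5,r4: IF@7 ID@8 stall=0 (-) EX@9 MEM@10 WB@11

Answer: 11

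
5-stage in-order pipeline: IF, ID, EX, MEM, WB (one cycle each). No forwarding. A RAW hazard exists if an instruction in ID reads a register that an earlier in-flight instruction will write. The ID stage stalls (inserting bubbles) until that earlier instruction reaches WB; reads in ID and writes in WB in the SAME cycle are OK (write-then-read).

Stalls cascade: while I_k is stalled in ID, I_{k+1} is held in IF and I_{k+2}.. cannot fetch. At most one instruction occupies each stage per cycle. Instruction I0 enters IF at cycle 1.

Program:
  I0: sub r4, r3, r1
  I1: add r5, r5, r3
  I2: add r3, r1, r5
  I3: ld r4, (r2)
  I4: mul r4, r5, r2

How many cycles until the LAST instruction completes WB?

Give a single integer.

Answer: 11

Derivation:
I0 sub r4 <- r3,r1: IF@1 ID@2 stall=0 (-) EX@3 MEM@4 WB@5
I1 add r5 <- r5,r3: IF@2 ID@3 stall=0 (-) EX@4 MEM@5 WB@6
I2 add r3 <- r1,r5: IF@3 ID@4 stall=2 (RAW on I1.r5 (WB@6)) EX@7 MEM@8 WB@9
I3 ld r4 <- r2: IF@4 ID@7 stall=0 (-) EX@8 MEM@9 WB@10
I4 mul r4 <- r5,r2: IF@7 ID@8 stall=0 (-) EX@9 MEM@10 WB@11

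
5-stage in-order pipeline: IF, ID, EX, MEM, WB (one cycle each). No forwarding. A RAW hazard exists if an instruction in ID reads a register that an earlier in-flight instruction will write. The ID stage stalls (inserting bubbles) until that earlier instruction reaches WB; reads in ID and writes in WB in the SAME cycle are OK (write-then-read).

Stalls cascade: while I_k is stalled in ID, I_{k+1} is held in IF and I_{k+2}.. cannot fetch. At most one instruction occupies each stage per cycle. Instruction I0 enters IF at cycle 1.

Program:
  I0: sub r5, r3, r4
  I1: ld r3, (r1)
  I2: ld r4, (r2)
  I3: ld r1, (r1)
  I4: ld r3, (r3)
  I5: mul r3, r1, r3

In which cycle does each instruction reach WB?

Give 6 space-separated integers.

I0 sub r5 <- r3,r4: IF@1 ID@2 stall=0 (-) EX@3 MEM@4 WB@5
I1 ld r3 <- r1: IF@2 ID@3 stall=0 (-) EX@4 MEM@5 WB@6
I2 ld r4 <- r2: IF@3 ID@4 stall=0 (-) EX@5 MEM@6 WB@7
I3 ld r1 <- r1: IF@4 ID@5 stall=0 (-) EX@6 MEM@7 WB@8
I4 ld r3 <- r3: IF@5 ID@6 stall=0 (-) EX@7 MEM@8 WB@9
I5 mul r3 <- r1,r3: IF@6 ID@7 stall=2 (RAW on I4.r3 (WB@9)) EX@10 MEM@11 WB@12

Answer: 5 6 7 8 9 12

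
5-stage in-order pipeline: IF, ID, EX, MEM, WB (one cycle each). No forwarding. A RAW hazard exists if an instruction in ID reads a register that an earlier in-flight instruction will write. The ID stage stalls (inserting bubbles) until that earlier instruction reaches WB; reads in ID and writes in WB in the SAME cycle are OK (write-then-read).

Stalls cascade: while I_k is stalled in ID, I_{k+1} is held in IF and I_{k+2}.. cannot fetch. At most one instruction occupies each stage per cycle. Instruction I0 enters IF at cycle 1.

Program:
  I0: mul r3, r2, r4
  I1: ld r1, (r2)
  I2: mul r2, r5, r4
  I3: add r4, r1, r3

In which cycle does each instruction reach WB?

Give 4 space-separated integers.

I0 mul r3 <- r2,r4: IF@1 ID@2 stall=0 (-) EX@3 MEM@4 WB@5
I1 ld r1 <- r2: IF@2 ID@3 stall=0 (-) EX@4 MEM@5 WB@6
I2 mul r2 <- r5,r4: IF@3 ID@4 stall=0 (-) EX@5 MEM@6 WB@7
I3 add r4 <- r1,r3: IF@4 ID@5 stall=1 (RAW on I1.r1 (WB@6)) EX@7 MEM@8 WB@9

Answer: 5 6 7 9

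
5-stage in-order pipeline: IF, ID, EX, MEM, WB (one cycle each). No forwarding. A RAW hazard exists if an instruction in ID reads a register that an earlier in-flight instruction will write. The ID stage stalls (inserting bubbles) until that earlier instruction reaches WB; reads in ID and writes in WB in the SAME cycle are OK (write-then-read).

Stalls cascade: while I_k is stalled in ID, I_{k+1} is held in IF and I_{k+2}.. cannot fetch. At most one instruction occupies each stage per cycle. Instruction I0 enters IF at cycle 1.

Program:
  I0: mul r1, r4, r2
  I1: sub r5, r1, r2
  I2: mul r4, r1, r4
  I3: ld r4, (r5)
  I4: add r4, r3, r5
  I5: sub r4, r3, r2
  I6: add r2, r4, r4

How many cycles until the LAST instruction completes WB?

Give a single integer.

Answer: 16

Derivation:
I0 mul r1 <- r4,r2: IF@1 ID@2 stall=0 (-) EX@3 MEM@4 WB@5
I1 sub r5 <- r1,r2: IF@2 ID@3 stall=2 (RAW on I0.r1 (WB@5)) EX@6 MEM@7 WB@8
I2 mul r4 <- r1,r4: IF@3 ID@6 stall=0 (-) EX@7 MEM@8 WB@9
I3 ld r4 <- r5: IF@6 ID@7 stall=1 (RAW on I1.r5 (WB@8)) EX@9 MEM@10 WB@11
I4 add r4 <- r3,r5: IF@7 ID@9 stall=0 (-) EX@10 MEM@11 WB@12
I5 sub r4 <- r3,r2: IF@9 ID@10 stall=0 (-) EX@11 MEM@12 WB@13
I6 add r2 <- r4,r4: IF@10 ID@11 stall=2 (RAW on I5.r4 (WB@13)) EX@14 MEM@15 WB@16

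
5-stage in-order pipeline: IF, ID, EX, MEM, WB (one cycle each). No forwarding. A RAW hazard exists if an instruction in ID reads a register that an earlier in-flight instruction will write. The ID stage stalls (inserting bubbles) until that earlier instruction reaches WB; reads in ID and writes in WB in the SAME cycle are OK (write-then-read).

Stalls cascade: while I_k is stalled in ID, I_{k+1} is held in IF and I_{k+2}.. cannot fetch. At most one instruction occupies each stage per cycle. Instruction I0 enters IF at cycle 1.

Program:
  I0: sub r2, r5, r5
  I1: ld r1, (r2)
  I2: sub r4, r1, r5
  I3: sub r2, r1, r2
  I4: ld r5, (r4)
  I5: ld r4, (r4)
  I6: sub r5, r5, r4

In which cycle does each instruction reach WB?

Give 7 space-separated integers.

Answer: 5 8 11 12 14 15 18

Derivation:
I0 sub r2 <- r5,r5: IF@1 ID@2 stall=0 (-) EX@3 MEM@4 WB@5
I1 ld r1 <- r2: IF@2 ID@3 stall=2 (RAW on I0.r2 (WB@5)) EX@6 MEM@7 WB@8
I2 sub r4 <- r1,r5: IF@3 ID@6 stall=2 (RAW on I1.r1 (WB@8)) EX@9 MEM@10 WB@11
I3 sub r2 <- r1,r2: IF@6 ID@9 stall=0 (-) EX@10 MEM@11 WB@12
I4 ld r5 <- r4: IF@9 ID@10 stall=1 (RAW on I2.r4 (WB@11)) EX@12 MEM@13 WB@14
I5 ld r4 <- r4: IF@10 ID@12 stall=0 (-) EX@13 MEM@14 WB@15
I6 sub r5 <- r5,r4: IF@12 ID@13 stall=2 (RAW on I5.r4 (WB@15)) EX@16 MEM@17 WB@18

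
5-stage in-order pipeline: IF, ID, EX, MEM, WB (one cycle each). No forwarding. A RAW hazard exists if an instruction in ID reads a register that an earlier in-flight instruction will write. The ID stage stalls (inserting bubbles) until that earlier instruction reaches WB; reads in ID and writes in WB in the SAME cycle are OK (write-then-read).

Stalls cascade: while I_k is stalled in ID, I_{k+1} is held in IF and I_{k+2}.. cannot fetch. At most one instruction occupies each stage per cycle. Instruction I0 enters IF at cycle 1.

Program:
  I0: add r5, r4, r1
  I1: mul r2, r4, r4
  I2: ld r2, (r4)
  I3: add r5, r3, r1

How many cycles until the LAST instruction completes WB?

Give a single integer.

Answer: 8

Derivation:
I0 add r5 <- r4,r1: IF@1 ID@2 stall=0 (-) EX@3 MEM@4 WB@5
I1 mul r2 <- r4,r4: IF@2 ID@3 stall=0 (-) EX@4 MEM@5 WB@6
I2 ld r2 <- r4: IF@3 ID@4 stall=0 (-) EX@5 MEM@6 WB@7
I3 add r5 <- r3,r1: IF@4 ID@5 stall=0 (-) EX@6 MEM@7 WB@8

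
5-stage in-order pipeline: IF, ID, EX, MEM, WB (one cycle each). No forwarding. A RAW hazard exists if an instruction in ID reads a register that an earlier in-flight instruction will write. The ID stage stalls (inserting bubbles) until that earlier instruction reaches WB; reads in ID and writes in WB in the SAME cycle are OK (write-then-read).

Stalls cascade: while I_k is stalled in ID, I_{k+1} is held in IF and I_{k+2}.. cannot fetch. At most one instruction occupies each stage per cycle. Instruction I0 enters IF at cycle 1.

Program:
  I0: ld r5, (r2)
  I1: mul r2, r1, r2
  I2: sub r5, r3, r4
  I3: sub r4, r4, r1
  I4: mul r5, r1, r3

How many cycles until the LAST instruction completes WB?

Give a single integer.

I0 ld r5 <- r2: IF@1 ID@2 stall=0 (-) EX@3 MEM@4 WB@5
I1 mul r2 <- r1,r2: IF@2 ID@3 stall=0 (-) EX@4 MEM@5 WB@6
I2 sub r5 <- r3,r4: IF@3 ID@4 stall=0 (-) EX@5 MEM@6 WB@7
I3 sub r4 <- r4,r1: IF@4 ID@5 stall=0 (-) EX@6 MEM@7 WB@8
I4 mul r5 <- r1,r3: IF@5 ID@6 stall=0 (-) EX@7 MEM@8 WB@9

Answer: 9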